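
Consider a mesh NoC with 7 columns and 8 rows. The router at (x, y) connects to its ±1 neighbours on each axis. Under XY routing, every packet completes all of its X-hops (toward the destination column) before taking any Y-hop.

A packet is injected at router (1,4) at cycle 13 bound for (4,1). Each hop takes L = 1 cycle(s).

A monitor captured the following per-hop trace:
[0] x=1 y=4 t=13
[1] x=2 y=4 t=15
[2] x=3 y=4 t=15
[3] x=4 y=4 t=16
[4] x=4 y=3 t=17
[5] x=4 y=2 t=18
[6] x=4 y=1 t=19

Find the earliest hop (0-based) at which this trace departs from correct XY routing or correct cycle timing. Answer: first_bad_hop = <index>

first_bad_hop = 1

[1] (+1,+0) / 2c ⇒ BAD: Δcyc=2≠L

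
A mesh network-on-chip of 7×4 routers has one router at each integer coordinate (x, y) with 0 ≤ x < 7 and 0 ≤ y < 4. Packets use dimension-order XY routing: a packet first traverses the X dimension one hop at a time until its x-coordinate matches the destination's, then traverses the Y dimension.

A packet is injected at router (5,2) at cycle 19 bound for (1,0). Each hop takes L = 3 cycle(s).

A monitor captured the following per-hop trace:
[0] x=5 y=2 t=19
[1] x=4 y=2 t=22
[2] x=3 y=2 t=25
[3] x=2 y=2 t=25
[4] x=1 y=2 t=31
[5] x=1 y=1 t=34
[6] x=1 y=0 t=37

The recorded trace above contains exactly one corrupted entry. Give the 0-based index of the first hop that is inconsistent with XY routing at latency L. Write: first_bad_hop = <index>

first_bad_hop = 3

  1: Δx=-1 Δy=+0 Δt=3 [ok]
  2: Δx=-1 Δy=+0 Δt=3 [ok]
  3: Δx=-1 Δy=+0 Δt=0 [BAD: Δcyc=0≠L]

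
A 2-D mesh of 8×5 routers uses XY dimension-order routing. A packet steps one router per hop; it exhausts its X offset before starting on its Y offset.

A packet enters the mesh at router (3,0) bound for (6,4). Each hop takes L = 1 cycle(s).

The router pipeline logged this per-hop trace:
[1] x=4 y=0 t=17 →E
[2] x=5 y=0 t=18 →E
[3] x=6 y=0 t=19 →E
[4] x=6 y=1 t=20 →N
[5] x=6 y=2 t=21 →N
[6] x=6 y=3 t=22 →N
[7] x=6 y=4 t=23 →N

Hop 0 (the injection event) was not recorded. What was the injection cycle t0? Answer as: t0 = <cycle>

t0 = 16

cyc[1] = 17 and cyc[k] = t0 + k·L for every k.
Therefore t0 = 17 − L = 16.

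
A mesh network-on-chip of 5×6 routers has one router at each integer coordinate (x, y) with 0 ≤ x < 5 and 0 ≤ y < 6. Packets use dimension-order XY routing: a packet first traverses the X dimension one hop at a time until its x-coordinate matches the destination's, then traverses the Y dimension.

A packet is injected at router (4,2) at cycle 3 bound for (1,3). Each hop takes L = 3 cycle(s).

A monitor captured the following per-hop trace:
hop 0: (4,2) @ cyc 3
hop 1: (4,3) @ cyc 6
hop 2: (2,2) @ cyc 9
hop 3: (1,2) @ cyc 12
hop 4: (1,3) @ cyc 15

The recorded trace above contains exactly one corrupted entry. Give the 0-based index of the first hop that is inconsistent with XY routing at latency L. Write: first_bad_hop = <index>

first_bad_hop = 1

hop 1: step (+0,+1), +3 cyc — BAD: Y-move but x=4≠1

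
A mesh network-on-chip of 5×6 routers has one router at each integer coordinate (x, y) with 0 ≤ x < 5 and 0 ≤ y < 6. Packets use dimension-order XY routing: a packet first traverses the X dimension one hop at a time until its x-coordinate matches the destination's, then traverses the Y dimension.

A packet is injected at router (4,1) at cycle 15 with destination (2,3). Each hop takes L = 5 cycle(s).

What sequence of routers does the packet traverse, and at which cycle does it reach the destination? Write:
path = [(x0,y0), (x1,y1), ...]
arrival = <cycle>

path = [(4,1), (3,1), (2,1), (2,2), (2,3)]
arrival = 35

src (4,1)  cyc=15
W→(3,1)  cyc=20
W→(2,1)  cyc=25
N→(2,2)  cyc=30
N→(2,3)  cyc=35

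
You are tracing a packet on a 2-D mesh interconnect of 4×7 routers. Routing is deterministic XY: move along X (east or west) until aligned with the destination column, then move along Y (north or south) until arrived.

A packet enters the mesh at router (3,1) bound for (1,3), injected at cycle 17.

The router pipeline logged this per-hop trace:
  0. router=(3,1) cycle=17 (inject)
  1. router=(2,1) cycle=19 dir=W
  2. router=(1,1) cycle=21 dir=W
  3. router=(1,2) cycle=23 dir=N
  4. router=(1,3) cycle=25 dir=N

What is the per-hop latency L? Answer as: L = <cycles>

Δcyc across hop 0→1: 19 − 17 = 2.
Each hop adds L, hence L = 2.

L = 2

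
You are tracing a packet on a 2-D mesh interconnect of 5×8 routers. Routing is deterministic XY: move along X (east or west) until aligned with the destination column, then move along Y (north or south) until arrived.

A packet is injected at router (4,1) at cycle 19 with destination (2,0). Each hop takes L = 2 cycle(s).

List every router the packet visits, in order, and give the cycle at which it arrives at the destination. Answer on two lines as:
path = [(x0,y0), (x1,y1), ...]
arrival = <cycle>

#0 — 4,1 | c19
#1 — 3,1 | c21 | W
#2 — 2,1 | c23 | W
#3 — 2,0 | c25 | S

path = [(4,1), (3,1), (2,1), (2,0)]
arrival = 25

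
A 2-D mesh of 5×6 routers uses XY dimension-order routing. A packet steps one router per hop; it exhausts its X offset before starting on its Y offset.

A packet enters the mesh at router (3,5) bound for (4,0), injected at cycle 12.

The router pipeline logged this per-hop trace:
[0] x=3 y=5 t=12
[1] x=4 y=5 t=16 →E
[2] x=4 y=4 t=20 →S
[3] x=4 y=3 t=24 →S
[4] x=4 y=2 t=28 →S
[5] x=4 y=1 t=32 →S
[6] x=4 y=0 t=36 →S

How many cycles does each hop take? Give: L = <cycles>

Δcyc across hop 0→1: 16 − 12 = 4.
Per-hop latency L = Δcyc = 4.

L = 4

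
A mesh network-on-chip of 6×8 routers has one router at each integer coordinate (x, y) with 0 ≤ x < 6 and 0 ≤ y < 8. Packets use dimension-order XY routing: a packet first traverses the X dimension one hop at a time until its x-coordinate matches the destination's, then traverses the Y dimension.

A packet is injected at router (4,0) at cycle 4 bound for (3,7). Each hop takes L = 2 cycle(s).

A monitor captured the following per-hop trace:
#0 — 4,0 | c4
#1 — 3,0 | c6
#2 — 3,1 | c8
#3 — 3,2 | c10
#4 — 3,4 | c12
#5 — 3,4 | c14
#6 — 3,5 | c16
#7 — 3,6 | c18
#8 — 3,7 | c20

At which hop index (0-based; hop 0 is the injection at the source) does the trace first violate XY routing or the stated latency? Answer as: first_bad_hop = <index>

[1] (-1,+0) / 2c ⇒ ok
[2] (+0,+1) / 2c ⇒ ok
[3] (+0,+1) / 2c ⇒ ok
[4] (+0,+2) / 2c ⇒ BAD: non-unit step

first_bad_hop = 4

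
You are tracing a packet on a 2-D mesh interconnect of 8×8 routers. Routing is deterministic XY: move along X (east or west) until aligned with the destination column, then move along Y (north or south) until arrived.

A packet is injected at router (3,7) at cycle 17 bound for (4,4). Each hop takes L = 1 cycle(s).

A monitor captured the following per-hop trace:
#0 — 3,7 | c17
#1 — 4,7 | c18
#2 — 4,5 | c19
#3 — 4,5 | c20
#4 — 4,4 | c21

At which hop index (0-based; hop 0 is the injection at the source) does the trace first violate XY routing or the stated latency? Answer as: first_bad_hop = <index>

  1: Δx=+1 Δy=+0 Δt=1 [ok]
  2: Δx=+0 Δy=-2 Δt=1 [BAD: non-unit step]

first_bad_hop = 2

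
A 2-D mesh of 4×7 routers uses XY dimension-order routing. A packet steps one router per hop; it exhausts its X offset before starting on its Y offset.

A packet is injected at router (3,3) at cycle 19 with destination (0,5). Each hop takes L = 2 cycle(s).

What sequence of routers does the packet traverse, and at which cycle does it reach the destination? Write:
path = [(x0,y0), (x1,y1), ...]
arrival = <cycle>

t=19: at (3,3)
t=21: at (2,3) after W
t=23: at (1,3) after W
t=25: at (0,3) after W
t=27: at (0,4) after N
t=29: at (0,5) after N

path = [(3,3), (2,3), (1,3), (0,3), (0,4), (0,5)]
arrival = 29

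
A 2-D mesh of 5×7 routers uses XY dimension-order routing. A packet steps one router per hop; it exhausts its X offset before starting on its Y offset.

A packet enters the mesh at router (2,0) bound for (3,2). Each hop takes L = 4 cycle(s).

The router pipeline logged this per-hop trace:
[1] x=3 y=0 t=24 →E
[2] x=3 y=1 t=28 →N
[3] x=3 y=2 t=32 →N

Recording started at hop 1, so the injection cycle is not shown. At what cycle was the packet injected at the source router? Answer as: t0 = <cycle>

t0 = 20

The first recorded entry is hop 1 at cycle 24.
Therefore t0 = 24 − L = 20.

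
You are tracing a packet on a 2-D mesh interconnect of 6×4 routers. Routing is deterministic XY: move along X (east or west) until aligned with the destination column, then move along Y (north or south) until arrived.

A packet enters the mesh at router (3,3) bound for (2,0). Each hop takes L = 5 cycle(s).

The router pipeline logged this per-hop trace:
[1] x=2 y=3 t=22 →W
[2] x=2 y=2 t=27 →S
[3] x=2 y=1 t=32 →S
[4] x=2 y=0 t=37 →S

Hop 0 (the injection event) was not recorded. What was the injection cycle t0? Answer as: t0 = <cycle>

t0 = 17

Hop 1 reached at cycle 22; hop k is at t0 + k·L.
Therefore t0 = 22 − L = 17.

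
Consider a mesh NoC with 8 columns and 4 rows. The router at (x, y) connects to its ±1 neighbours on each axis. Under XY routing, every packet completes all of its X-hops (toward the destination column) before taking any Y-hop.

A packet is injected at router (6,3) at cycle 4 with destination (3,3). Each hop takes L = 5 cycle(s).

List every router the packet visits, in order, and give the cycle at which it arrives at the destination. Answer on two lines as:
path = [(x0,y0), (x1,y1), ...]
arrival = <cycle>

path = [(6,3), (5,3), (4,3), (3,3)]
arrival = 19

#0 — 6,3 | c4
#1 — 5,3 | c9 | W
#2 — 4,3 | c14 | W
#3 — 3,3 | c19 | W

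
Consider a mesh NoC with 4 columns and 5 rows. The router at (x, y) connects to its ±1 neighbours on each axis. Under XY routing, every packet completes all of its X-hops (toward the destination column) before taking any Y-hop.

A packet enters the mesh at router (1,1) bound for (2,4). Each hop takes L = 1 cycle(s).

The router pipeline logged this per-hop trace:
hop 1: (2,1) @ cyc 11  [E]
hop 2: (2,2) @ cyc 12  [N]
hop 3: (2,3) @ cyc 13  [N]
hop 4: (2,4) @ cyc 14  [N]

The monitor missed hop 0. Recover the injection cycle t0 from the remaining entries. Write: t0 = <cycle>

t0 = 10

Hop 1 reached at cycle 11; hop k is at t0 + k·L.
Subtract one hop: t0 = 11 − 1 = 10.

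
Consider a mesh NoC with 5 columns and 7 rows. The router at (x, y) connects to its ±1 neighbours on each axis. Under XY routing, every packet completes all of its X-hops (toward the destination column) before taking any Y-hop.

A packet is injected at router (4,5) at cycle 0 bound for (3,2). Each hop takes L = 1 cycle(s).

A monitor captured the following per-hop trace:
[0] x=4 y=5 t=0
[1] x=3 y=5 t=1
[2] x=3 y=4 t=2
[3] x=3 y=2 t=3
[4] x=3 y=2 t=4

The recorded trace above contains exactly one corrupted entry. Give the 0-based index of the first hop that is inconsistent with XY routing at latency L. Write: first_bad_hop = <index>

[1] (-1,+0) / 1c ⇒ ok
[2] (+0,-1) / 1c ⇒ ok
[3] (+0,-2) / 1c ⇒ BAD: non-unit step

first_bad_hop = 3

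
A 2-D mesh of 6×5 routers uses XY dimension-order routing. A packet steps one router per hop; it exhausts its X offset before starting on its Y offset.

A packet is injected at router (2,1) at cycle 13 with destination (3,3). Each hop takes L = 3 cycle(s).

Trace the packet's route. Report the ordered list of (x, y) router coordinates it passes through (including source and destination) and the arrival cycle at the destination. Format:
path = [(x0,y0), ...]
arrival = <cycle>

path = [(2,1), (3,1), (3,2), (3,3)]
arrival = 22

t=13: at (2,1)
t=16: at (3,1) after E
t=19: at (3,2) after N
t=22: at (3,3) after N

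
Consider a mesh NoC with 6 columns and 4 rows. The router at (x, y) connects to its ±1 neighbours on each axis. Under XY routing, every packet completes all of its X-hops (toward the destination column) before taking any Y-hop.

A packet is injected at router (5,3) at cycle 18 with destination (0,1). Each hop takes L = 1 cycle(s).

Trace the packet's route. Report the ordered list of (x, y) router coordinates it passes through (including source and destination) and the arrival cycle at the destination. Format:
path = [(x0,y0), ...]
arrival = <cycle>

path = [(5,3), (4,3), (3,3), (2,3), (1,3), (0,3), (0,2), (0,1)]
arrival = 25

hop 0: (5,3) @ cyc 18
hop 1: (4,3) @ cyc 19  [W]
hop 2: (3,3) @ cyc 20  [W]
hop 3: (2,3) @ cyc 21  [W]
hop 4: (1,3) @ cyc 22  [W]
hop 5: (0,3) @ cyc 23  [W]
hop 6: (0,2) @ cyc 24  [S]
hop 7: (0,1) @ cyc 25  [S]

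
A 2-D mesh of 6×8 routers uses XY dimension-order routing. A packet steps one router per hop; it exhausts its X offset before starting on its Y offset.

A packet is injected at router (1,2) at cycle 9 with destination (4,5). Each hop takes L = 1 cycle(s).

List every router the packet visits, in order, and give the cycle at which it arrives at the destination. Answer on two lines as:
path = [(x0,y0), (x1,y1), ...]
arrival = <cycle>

path = [(1,2), (2,2), (3,2), (4,2), (4,3), (4,4), (4,5)]
arrival = 15

hop 0: (1,2) @ cyc 9
hop 1: (2,2) @ cyc 10  [E]
hop 2: (3,2) @ cyc 11  [E]
hop 3: (4,2) @ cyc 12  [E]
hop 4: (4,3) @ cyc 13  [N]
hop 5: (4,4) @ cyc 14  [N]
hop 6: (4,5) @ cyc 15  [N]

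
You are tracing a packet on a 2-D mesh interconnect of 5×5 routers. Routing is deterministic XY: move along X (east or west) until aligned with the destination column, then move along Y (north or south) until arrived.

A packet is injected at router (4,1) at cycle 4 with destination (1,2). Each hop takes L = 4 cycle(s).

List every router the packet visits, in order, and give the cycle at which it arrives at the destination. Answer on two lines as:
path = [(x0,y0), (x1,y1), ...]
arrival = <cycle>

path = [(4,1), (3,1), (2,1), (1,1), (1,2)]
arrival = 20

  0. router=(4,1) cycle=4 (inject)
  1. router=(3,1) cycle=8 dir=W
  2. router=(2,1) cycle=12 dir=W
  3. router=(1,1) cycle=16 dir=W
  4. router=(1,2) cycle=20 dir=N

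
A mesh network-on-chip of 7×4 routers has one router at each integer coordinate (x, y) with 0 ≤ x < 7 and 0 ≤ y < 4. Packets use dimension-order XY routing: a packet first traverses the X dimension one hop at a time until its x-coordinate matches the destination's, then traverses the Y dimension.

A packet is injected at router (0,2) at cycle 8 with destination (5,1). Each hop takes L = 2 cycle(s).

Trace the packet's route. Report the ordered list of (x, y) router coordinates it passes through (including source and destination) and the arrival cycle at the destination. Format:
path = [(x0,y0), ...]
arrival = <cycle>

path = [(0,2), (1,2), (2,2), (3,2), (4,2), (5,2), (5,1)]
arrival = 20

t=8: at (0,2)
t=10: at (1,2) after E
t=12: at (2,2) after E
t=14: at (3,2) after E
t=16: at (4,2) after E
t=18: at (5,2) after E
t=20: at (5,1) after S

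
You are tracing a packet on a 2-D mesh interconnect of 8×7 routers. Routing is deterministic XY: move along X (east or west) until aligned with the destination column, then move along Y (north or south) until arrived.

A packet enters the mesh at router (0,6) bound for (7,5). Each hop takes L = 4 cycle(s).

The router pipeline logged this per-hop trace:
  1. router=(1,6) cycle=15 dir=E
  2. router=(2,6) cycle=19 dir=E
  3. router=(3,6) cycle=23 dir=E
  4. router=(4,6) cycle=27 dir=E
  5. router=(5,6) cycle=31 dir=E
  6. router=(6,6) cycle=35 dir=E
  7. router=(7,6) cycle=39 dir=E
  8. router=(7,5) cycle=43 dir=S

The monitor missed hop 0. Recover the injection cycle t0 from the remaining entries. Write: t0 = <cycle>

t0 = 11

cyc[1] = 15 and cyc[k] = t0 + k·L for every k.
t0 = cyc[1] − L = 15 − 4 = 11.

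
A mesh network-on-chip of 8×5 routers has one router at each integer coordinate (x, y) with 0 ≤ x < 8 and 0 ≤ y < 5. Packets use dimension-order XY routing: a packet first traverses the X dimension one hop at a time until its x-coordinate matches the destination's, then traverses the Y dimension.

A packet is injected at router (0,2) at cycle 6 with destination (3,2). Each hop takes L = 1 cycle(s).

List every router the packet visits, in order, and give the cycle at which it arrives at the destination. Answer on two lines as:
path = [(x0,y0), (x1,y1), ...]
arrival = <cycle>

path = [(0,2), (1,2), (2,2), (3,2)]
arrival = 9

[0] x=0 y=2 t=6
[1] x=1 y=2 t=7 →E
[2] x=2 y=2 t=8 →E
[3] x=3 y=2 t=9 →E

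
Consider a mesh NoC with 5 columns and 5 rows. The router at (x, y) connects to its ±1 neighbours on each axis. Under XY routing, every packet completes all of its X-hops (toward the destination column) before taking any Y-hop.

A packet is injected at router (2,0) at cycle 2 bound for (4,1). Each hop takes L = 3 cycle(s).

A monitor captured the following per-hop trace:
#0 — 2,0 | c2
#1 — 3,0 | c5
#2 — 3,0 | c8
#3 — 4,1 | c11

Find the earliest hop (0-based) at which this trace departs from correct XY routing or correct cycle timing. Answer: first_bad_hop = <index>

first_bad_hop = 2

check 1→ d=(1,0) cyc+3: ok
check 2→ d=(0,0) cyc+3: BAD: non-unit step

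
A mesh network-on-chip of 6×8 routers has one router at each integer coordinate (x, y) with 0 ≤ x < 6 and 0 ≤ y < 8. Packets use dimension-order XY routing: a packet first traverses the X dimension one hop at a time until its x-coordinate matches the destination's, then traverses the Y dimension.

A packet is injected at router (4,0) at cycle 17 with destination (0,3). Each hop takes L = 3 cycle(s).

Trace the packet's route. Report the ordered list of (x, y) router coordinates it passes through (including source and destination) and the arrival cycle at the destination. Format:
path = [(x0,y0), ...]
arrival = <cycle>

hop 0: (4,0) @ cyc 17
hop 1: (3,0) @ cyc 20  [W]
hop 2: (2,0) @ cyc 23  [W]
hop 3: (1,0) @ cyc 26  [W]
hop 4: (0,0) @ cyc 29  [W]
hop 5: (0,1) @ cyc 32  [N]
hop 6: (0,2) @ cyc 35  [N]
hop 7: (0,3) @ cyc 38  [N]

path = [(4,0), (3,0), (2,0), (1,0), (0,0), (0,1), (0,2), (0,3)]
arrival = 38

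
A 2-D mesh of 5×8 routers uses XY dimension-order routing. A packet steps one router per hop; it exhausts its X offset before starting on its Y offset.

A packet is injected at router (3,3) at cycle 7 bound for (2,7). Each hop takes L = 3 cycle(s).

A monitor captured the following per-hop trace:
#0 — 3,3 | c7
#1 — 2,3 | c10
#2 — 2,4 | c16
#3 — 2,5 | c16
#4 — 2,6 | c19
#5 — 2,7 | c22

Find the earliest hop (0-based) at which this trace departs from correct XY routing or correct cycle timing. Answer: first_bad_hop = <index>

hop 1: step (-1,+0), +3 cyc — ok
hop 2: step (+0,+1), +6 cyc — BAD: Δcyc=6≠L

first_bad_hop = 2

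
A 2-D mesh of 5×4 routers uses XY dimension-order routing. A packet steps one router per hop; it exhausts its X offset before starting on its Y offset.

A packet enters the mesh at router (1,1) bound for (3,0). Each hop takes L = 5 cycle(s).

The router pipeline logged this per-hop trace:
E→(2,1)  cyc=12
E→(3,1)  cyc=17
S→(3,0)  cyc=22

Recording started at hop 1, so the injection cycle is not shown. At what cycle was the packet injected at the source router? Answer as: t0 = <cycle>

Hop 1 reached at cycle 12; hop k is at t0 + k·L.
Subtract one hop: t0 = 12 − 5 = 7.

t0 = 7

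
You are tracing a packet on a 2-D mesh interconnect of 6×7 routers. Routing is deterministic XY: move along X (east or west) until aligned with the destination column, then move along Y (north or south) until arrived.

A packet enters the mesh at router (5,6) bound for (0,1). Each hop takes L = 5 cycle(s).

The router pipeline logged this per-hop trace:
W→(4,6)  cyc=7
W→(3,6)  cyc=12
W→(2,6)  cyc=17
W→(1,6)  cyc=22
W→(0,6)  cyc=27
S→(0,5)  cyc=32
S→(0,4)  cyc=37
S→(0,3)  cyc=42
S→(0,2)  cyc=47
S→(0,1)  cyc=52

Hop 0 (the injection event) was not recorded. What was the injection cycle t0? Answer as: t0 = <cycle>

t0 = 2

Hop 1 reached at cycle 7; hop k is at t0 + k·L.
So t0 = 7 − 1·5 = 2.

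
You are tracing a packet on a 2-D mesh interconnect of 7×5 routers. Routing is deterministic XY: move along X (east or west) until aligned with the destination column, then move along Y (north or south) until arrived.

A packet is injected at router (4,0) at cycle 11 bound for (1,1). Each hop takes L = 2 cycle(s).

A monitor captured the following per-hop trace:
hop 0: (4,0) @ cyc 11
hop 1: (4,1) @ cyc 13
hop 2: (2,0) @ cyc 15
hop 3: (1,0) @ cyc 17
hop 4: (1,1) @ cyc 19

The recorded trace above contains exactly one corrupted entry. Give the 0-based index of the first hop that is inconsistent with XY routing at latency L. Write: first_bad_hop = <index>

  1: Δx=+0 Δy=+1 Δt=2 [BAD: Y-move but x=4≠1]

first_bad_hop = 1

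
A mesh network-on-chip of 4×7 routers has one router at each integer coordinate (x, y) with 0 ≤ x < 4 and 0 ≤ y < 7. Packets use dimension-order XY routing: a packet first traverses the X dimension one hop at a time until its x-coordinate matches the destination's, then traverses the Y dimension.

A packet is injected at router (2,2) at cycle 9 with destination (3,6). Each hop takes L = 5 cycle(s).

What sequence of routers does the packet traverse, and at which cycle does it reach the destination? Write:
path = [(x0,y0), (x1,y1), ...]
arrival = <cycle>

t=9: at (2,2)
t=14: at (3,2) after E
t=19: at (3,3) after N
t=24: at (3,4) after N
t=29: at (3,5) after N
t=34: at (3,6) after N

path = [(2,2), (3,2), (3,3), (3,4), (3,5), (3,6)]
arrival = 34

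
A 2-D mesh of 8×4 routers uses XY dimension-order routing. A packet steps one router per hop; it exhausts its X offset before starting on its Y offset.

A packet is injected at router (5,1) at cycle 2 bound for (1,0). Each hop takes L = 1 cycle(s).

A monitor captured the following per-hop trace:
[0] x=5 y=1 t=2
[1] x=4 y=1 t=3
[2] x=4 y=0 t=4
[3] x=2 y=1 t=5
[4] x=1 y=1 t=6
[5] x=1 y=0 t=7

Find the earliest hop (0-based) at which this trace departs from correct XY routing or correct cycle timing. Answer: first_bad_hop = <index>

first_bad_hop = 2

[1] (-1,+0) / 1c ⇒ ok
[2] (+0,-1) / 1c ⇒ BAD: Y-move but x=4≠1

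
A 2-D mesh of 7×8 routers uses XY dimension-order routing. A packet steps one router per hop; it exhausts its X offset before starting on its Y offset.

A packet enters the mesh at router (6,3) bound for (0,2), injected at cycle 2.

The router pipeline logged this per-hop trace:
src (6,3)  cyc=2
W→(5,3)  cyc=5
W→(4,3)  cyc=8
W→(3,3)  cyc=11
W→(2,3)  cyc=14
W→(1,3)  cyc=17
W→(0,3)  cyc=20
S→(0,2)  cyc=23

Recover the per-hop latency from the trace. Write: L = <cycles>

From hop 0 (2) to hop 1 (5): +3 cycles.
One hop costs L cycles, so L = 3.

L = 3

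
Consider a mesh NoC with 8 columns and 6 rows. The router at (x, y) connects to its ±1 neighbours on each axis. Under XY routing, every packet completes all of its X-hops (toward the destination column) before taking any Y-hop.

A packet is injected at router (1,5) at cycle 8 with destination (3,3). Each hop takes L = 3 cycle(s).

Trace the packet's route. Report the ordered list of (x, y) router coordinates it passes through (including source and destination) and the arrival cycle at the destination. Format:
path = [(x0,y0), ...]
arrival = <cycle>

path = [(1,5), (2,5), (3,5), (3,4), (3,3)]
arrival = 20

[0] x=1 y=5 t=8
[1] x=2 y=5 t=11 →E
[2] x=3 y=5 t=14 →E
[3] x=3 y=4 t=17 →S
[4] x=3 y=3 t=20 →S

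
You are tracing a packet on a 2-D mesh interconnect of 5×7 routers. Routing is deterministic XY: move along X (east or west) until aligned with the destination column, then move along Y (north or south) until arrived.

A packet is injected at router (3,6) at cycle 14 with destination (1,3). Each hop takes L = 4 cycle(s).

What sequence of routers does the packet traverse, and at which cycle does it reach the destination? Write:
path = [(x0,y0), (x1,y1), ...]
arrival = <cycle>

#0 — 3,6 | c14
#1 — 2,6 | c18 | W
#2 — 1,6 | c22 | W
#3 — 1,5 | c26 | S
#4 — 1,4 | c30 | S
#5 — 1,3 | c34 | S

path = [(3,6), (2,6), (1,6), (1,5), (1,4), (1,3)]
arrival = 34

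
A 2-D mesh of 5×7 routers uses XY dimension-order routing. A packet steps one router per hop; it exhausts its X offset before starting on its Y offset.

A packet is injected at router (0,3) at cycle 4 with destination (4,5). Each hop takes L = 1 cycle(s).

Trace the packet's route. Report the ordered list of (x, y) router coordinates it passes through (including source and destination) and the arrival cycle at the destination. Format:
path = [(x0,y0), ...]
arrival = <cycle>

path = [(0,3), (1,3), (2,3), (3,3), (4,3), (4,4), (4,5)]
arrival = 10

t=4: at (0,3)
t=5: at (1,3) after E
t=6: at (2,3) after E
t=7: at (3,3) after E
t=8: at (4,3) after E
t=9: at (4,4) after N
t=10: at (4,5) after N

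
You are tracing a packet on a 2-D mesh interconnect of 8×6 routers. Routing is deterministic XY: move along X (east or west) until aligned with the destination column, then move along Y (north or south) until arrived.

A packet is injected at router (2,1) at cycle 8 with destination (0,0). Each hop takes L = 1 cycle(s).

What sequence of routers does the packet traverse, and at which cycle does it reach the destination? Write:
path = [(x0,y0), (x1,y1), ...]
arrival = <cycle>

hop 0: (2,1) @ cyc 8
hop 1: (1,1) @ cyc 9  [W]
hop 2: (0,1) @ cyc 10  [W]
hop 3: (0,0) @ cyc 11  [S]

path = [(2,1), (1,1), (0,1), (0,0)]
arrival = 11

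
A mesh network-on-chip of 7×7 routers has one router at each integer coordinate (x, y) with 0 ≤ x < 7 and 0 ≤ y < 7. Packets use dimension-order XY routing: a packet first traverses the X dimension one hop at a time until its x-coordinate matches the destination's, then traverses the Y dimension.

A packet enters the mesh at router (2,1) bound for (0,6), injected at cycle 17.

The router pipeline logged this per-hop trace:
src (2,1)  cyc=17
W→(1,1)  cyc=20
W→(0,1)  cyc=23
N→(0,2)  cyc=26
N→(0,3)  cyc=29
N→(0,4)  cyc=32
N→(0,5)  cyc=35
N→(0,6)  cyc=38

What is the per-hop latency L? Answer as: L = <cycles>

L = 3

Between hops 0 and 1 the cycle counter advances 20 − 17 = 3.
One hop costs L cycles, so L = 3.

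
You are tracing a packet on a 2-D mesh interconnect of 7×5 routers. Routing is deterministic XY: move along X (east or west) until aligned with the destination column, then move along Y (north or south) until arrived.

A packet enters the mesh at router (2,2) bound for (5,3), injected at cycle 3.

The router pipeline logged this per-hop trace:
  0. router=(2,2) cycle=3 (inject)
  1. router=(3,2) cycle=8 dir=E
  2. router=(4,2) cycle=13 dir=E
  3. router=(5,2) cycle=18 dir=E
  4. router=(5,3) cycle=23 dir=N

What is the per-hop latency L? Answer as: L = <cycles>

Δcyc across hop 0→1: 8 − 3 = 5.
One hop costs L cycles, so L = 5.

L = 5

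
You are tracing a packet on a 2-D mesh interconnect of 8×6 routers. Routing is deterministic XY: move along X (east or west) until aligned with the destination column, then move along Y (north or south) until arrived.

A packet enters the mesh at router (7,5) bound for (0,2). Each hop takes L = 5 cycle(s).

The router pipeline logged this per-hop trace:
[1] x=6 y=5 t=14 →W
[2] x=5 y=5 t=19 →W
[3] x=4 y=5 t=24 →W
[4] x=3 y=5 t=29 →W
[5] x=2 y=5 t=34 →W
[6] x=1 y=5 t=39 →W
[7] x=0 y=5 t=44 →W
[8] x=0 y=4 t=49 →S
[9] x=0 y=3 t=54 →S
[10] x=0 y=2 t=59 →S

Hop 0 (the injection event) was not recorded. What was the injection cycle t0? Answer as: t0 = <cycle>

t0 = 9

The first recorded entry is hop 1 at cycle 14.
Therefore t0 = 14 − L = 9.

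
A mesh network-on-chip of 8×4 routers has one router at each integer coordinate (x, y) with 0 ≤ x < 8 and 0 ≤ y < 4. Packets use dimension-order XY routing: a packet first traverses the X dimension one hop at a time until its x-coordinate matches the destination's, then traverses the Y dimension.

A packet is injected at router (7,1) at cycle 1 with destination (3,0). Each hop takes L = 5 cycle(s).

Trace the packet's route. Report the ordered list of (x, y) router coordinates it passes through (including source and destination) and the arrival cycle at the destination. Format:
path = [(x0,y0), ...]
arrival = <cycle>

path = [(7,1), (6,1), (5,1), (4,1), (3,1), (3,0)]
arrival = 26

src (7,1)  cyc=1
W→(6,1)  cyc=6
W→(5,1)  cyc=11
W→(4,1)  cyc=16
W→(3,1)  cyc=21
S→(3,0)  cyc=26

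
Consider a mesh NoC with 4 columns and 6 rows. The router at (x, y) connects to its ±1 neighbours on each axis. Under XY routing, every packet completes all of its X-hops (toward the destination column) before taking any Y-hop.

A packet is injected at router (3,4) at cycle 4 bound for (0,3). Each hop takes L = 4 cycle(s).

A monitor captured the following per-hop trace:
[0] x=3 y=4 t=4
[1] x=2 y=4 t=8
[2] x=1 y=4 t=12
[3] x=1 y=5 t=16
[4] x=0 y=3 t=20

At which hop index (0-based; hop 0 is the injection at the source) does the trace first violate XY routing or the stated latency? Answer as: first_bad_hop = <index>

first_bad_hop = 3

[1] (-1,+0) / 4c ⇒ ok
[2] (-1,+0) / 4c ⇒ ok
[3] (+0,+1) / 4c ⇒ BAD: Y-move but x=1≠0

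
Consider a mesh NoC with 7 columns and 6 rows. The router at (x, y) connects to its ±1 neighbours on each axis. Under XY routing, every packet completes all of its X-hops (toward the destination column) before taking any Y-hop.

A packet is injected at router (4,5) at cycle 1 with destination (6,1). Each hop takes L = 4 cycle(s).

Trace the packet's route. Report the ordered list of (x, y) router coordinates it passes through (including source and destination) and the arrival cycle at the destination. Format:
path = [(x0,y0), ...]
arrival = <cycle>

#0 — 4,5 | c1
#1 — 5,5 | c5 | E
#2 — 6,5 | c9 | E
#3 — 6,4 | c13 | S
#4 — 6,3 | c17 | S
#5 — 6,2 | c21 | S
#6 — 6,1 | c25 | S

path = [(4,5), (5,5), (6,5), (6,4), (6,3), (6,2), (6,1)]
arrival = 25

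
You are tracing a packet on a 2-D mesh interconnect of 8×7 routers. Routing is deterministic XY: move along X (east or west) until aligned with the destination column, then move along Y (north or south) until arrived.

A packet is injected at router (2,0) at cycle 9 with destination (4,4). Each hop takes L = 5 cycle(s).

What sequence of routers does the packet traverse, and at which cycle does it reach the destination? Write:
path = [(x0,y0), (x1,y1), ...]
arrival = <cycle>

hop 0: (2,0) @ cyc 9
hop 1: (3,0) @ cyc 14  [E]
hop 2: (4,0) @ cyc 19  [E]
hop 3: (4,1) @ cyc 24  [N]
hop 4: (4,2) @ cyc 29  [N]
hop 5: (4,3) @ cyc 34  [N]
hop 6: (4,4) @ cyc 39  [N]

path = [(2,0), (3,0), (4,0), (4,1), (4,2), (4,3), (4,4)]
arrival = 39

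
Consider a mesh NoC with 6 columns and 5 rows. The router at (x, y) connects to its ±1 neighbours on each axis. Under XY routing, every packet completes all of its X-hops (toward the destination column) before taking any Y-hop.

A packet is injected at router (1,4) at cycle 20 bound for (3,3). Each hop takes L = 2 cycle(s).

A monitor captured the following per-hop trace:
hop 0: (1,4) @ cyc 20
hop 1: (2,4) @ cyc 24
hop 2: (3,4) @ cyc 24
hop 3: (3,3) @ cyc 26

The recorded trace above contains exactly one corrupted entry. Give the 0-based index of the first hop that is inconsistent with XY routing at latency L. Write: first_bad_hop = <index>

first_bad_hop = 1

[1] (+1,+0) / 4c ⇒ BAD: Δcyc=4≠L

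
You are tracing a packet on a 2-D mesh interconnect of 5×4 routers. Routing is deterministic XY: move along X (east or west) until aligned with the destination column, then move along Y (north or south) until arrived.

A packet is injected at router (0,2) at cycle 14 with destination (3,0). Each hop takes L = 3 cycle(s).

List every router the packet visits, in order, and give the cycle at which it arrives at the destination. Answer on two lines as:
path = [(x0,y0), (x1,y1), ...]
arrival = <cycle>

t=14: at (0,2)
t=17: at (1,2) after E
t=20: at (2,2) after E
t=23: at (3,2) after E
t=26: at (3,1) after S
t=29: at (3,0) after S

path = [(0,2), (1,2), (2,2), (3,2), (3,1), (3,0)]
arrival = 29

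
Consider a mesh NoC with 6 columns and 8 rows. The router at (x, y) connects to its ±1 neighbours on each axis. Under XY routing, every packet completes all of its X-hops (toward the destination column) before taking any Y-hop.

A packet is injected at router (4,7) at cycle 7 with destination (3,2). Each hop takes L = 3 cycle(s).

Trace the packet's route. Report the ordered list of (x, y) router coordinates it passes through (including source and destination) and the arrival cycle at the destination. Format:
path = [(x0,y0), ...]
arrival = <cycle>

#0 — 4,7 | c7
#1 — 3,7 | c10 | W
#2 — 3,6 | c13 | S
#3 — 3,5 | c16 | S
#4 — 3,4 | c19 | S
#5 — 3,3 | c22 | S
#6 — 3,2 | c25 | S

path = [(4,7), (3,7), (3,6), (3,5), (3,4), (3,3), (3,2)]
arrival = 25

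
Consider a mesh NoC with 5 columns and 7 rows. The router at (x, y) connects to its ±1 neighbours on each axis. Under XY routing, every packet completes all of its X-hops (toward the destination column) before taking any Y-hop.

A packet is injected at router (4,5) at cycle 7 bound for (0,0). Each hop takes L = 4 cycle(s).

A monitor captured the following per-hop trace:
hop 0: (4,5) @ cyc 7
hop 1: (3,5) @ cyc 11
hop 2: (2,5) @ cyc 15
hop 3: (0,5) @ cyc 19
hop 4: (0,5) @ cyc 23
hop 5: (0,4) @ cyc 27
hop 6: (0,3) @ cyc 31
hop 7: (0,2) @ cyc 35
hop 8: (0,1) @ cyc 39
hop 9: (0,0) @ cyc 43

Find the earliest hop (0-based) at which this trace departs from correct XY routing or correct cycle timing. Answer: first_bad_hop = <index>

first_bad_hop = 3

hop 1: step (-1,+0), +4 cyc — ok
hop 2: step (-1,+0), +4 cyc — ok
hop 3: step (-2,+0), +4 cyc — BAD: non-unit step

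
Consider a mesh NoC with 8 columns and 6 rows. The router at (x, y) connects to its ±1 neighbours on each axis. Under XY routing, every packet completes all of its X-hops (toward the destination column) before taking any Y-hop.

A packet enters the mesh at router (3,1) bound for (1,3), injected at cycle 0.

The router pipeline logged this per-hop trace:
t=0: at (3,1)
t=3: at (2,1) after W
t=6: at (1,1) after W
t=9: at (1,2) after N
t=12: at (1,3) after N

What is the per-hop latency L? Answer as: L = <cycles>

From hop 0 (0) to hop 1 (3): +3 cycles.
Each hop adds L, hence L = 3.

L = 3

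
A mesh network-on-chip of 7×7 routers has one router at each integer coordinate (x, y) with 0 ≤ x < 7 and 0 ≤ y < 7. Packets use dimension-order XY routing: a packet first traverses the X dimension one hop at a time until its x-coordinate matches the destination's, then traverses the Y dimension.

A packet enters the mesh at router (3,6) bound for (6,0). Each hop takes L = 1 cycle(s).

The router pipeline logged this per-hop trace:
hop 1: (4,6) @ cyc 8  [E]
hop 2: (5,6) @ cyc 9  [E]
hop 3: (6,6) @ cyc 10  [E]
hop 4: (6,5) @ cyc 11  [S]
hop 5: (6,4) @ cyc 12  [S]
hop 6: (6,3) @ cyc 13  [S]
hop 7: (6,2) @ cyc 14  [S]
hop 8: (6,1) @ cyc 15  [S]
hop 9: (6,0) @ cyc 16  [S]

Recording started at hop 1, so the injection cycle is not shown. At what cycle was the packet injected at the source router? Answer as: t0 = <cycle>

The first recorded entry is hop 1 at cycle 8.
Therefore t0 = 8 − L = 7.

t0 = 7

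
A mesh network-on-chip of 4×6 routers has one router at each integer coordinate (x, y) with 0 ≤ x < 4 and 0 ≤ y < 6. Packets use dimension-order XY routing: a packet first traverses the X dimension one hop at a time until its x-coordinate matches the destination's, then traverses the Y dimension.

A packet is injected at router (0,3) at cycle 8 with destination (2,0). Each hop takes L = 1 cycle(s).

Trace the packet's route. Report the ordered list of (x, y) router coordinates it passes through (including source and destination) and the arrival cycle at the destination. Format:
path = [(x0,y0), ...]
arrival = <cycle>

#0 — 0,3 | c8
#1 — 1,3 | c9 | E
#2 — 2,3 | c10 | E
#3 — 2,2 | c11 | S
#4 — 2,1 | c12 | S
#5 — 2,0 | c13 | S

path = [(0,3), (1,3), (2,3), (2,2), (2,1), (2,0)]
arrival = 13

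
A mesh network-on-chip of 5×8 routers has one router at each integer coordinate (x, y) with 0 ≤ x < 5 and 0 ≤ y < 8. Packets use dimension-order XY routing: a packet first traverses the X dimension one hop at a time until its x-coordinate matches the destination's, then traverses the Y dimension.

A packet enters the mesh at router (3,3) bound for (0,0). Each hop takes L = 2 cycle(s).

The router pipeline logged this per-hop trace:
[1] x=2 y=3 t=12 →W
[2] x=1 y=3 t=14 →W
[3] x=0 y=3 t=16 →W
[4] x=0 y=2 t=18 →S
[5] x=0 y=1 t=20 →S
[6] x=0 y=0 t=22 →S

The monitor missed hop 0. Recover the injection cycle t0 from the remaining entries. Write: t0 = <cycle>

The first recorded entry is hop 1 at cycle 12.
t0 = cyc[1] − L = 12 − 2 = 10.

t0 = 10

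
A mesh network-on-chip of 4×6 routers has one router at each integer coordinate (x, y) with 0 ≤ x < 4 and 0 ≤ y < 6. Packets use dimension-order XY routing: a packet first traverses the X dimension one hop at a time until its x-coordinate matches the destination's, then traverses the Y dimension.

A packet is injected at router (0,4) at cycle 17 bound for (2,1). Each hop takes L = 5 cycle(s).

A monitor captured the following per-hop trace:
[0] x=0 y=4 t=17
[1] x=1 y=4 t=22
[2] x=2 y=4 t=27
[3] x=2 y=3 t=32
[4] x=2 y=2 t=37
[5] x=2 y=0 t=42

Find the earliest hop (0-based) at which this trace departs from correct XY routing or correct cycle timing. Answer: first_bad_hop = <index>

check 1→ d=(1,0) cyc+5: ok
check 2→ d=(1,0) cyc+5: ok
check 3→ d=(0,-1) cyc+5: ok
check 4→ d=(0,-1) cyc+5: ok
check 5→ d=(0,-2) cyc+5: BAD: non-unit step

first_bad_hop = 5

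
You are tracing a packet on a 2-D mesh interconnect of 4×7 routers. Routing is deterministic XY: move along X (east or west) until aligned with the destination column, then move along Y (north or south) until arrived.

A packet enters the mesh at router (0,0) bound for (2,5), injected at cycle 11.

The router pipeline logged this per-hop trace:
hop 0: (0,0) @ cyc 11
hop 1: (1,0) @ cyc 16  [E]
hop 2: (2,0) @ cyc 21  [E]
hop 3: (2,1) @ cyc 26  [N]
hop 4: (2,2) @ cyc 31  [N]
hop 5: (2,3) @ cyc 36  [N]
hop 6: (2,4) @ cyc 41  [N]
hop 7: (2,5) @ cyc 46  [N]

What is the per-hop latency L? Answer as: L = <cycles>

L = 5

cyc[1] − cyc[0] = 16 − 11 = 5.
Per-hop latency L = Δcyc = 5.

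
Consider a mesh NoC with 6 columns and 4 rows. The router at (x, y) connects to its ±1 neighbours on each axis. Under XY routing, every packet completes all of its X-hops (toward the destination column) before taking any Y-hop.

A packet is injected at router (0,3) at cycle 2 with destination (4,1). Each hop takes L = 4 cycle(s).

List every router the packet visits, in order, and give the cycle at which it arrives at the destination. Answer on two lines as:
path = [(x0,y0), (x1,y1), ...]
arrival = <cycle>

t=2: at (0,3)
t=6: at (1,3) after E
t=10: at (2,3) after E
t=14: at (3,3) after E
t=18: at (4,3) after E
t=22: at (4,2) after S
t=26: at (4,1) after S

path = [(0,3), (1,3), (2,3), (3,3), (4,3), (4,2), (4,1)]
arrival = 26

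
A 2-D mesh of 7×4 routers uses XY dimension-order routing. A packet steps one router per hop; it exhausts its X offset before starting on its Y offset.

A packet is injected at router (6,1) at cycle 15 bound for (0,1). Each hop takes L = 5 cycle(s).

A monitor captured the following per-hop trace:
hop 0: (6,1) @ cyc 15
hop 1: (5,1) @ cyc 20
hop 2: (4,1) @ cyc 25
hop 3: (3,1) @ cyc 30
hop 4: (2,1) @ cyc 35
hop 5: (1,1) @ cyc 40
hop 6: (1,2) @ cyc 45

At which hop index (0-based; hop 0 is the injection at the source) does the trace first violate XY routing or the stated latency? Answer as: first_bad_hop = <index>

  1: Δx=-1 Δy=+0 Δt=5 [ok]
  2: Δx=-1 Δy=+0 Δt=5 [ok]
  3: Δx=-1 Δy=+0 Δt=5 [ok]
  4: Δx=-1 Δy=+0 Δt=5 [ok]
  5: Δx=-1 Δy=+0 Δt=5 [ok]
  6: Δx=+0 Δy=+1 Δt=5 [BAD: Y-move but x=1≠0]

first_bad_hop = 6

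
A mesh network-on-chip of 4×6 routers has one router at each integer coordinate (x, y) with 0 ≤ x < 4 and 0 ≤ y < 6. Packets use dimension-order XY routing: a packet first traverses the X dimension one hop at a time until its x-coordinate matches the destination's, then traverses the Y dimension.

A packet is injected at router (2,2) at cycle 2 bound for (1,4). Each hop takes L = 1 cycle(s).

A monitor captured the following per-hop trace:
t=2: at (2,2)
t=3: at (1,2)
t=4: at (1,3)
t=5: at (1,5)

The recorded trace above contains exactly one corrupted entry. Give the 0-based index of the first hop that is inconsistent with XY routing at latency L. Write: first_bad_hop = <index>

hop 1: step (-1,+0), +1 cyc — ok
hop 2: step (+0,+1), +1 cyc — ok
hop 3: step (+0,+2), +1 cyc — BAD: non-unit step

first_bad_hop = 3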